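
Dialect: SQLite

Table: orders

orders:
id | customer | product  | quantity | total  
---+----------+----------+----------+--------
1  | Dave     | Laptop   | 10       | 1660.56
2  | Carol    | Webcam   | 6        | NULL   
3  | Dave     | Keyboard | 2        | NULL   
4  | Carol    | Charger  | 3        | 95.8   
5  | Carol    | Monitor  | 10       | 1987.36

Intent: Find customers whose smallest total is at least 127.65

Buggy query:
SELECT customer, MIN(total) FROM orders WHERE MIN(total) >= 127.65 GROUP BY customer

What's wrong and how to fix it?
Bug: Aggregates like MIN are computed per group after WHERE runs

Fix: Replace WHERE with HAVING after the GROUP BY

Corrected query:
SELECT customer, MIN(total) FROM orders GROUP BY customer HAVING MIN(total) >= 127.65

Result:
customer | MIN(total)
---------+-----------
Dave     | 1660.56   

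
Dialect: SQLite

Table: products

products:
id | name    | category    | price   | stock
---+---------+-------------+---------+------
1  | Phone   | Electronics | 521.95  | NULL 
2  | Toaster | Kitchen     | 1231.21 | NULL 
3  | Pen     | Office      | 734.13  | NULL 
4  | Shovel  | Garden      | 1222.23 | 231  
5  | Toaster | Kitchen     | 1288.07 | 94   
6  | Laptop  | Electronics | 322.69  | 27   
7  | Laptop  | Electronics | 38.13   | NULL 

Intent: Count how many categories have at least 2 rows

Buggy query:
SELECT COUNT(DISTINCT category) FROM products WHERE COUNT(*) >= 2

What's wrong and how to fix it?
Bug: WHERE filters individual rows, not groups, so a group-level COUNT is invalid there

Fix: Group first with HAVING COUNT(*) >= 2, then COUNT the resulting groups

Corrected query:
SELECT COUNT(*) FROM (SELECT category FROM products GROUP BY category HAVING COUNT(*) >= 2)

Result:
COUNT(*)
--------
2       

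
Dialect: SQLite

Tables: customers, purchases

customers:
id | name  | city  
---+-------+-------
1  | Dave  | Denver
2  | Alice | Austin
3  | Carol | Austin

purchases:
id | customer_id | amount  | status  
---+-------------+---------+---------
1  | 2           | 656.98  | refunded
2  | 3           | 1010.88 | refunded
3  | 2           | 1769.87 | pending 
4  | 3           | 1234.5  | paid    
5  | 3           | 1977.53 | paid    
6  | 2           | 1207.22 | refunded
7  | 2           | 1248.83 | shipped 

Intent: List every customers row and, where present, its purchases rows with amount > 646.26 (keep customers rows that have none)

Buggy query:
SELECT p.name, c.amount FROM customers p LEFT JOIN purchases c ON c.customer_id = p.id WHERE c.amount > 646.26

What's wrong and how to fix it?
Bug: A WHERE condition on the right-hand table after LEFT JOIN drops unmatched parents

Fix: Move the right-table condition into the ON clause so unmatched parents are kept

Corrected query:
SELECT p.name, c.amount FROM customers p LEFT JOIN purchases c ON c.customer_id = p.id AND c.amount > 646.26

Result:
name  | amount 
------+--------
Dave  | NULL   
Alice | 656.98 
Alice | 1207.22
Alice | 1248.83
Alice | 1769.87
Carol | 1010.88
Carol | 1234.5 
Carol | 1977.53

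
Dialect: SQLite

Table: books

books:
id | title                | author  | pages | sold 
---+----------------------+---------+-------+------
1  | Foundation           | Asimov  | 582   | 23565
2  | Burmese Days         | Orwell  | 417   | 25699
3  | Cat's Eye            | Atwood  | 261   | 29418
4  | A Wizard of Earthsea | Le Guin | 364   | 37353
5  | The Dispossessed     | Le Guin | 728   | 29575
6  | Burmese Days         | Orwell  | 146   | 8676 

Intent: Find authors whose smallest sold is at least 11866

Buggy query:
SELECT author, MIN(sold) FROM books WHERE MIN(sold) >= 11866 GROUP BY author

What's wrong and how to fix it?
Bug: MIN() in WHERE is a misuse of aggregate

Fix: Use HAVING for the per-group MIN condition

Corrected query:
SELECT author, MIN(sold) FROM books GROUP BY author HAVING MIN(sold) >= 11866

Result:
author  | MIN(sold)
--------+----------
Asimov  | 23565    
Atwood  | 29418    
Le Guin | 29575    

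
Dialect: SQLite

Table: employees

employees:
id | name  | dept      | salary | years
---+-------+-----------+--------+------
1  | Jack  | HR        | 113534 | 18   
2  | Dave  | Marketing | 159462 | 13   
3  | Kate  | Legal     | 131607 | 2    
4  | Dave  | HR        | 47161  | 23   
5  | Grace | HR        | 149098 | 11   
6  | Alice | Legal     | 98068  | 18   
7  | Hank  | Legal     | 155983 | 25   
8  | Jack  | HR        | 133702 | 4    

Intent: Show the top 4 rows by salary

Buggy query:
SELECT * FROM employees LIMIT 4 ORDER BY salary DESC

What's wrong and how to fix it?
Bug: ORDER BY cannot follow LIMIT; LIMIT is the final clause

Fix: Swap the clauses: ORDER BY first, then LIMIT

Corrected query:
SELECT * FROM employees ORDER BY salary DESC LIMIT 4

Result:
id | name  | dept      | salary | years
---+-------+-----------+--------+------
2  | Dave  | Marketing | 159462 | 13   
7  | Hank  | Legal     | 155983 | 25   
5  | Grace | HR        | 149098 | 11   
8  | Jack  | HR        | 133702 | 4    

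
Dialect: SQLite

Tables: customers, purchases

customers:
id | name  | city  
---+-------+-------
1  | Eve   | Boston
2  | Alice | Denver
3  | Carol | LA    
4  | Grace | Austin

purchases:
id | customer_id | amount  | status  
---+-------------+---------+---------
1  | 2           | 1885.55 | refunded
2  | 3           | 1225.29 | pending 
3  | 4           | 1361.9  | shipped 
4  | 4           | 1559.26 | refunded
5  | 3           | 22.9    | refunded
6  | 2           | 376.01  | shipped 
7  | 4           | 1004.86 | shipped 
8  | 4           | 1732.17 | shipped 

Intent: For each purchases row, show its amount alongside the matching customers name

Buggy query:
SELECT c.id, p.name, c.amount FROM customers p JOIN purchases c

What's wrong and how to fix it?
Bug: Missing join condition: each purchases row is matched to all customers rows instead of just its own

Fix: Specify the join condition linking the foreign key to the parent id

Corrected query:
SELECT c.id, p.name, c.amount FROM customers p JOIN purchases c ON c.customer_id = p.id

Result:
id | name  | amount 
---+-------+--------
1  | Alice | 1885.55
2  | Carol | 1225.29
3  | Grace | 1361.9 
4  | Grace | 1559.26
5  | Carol | 22.9   
6  | Alice | 376.01 
7  | Grace | 1004.86
8  | Grace | 1732.17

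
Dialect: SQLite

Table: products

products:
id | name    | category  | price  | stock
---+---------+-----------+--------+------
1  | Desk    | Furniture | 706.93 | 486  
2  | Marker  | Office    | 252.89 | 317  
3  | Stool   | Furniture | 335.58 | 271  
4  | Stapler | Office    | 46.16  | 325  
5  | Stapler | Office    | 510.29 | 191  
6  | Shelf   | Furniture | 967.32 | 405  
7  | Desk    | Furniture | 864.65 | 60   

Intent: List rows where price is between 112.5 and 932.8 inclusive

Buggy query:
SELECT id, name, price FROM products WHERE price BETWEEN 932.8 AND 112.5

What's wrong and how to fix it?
Bug: BETWEEN expects the lower bound first; with 932.8 AND 112.5 the range is empty

Fix: Write BETWEEN 112.5 AND 932.8

Corrected query:
SELECT id, name, price FROM products WHERE price BETWEEN 112.5 AND 932.8

Result:
id | name    | price 
---+---------+-------
1  | Desk    | 706.93
2  | Marker  | 252.89
3  | Stool   | 335.58
5  | Stapler | 510.29
7  | Desk    | 864.65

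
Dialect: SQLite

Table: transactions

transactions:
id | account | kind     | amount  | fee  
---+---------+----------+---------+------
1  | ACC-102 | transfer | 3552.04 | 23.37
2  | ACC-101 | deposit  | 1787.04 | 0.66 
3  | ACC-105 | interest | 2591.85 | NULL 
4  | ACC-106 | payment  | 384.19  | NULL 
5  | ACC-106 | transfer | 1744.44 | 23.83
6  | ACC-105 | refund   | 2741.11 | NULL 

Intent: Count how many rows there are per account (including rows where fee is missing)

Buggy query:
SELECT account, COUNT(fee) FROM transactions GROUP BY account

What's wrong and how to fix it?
Bug: COUNT(fee) skips NULLs, so groups with missing fee are undercounted

Fix: Use COUNT(*) to count all rows regardless of NULL

Corrected query:
SELECT account, COUNT(*) FROM transactions GROUP BY account

Result:
account | COUNT(*)
--------+---------
ACC-101 | 1       
ACC-102 | 1       
ACC-105 | 2       
ACC-106 | 2       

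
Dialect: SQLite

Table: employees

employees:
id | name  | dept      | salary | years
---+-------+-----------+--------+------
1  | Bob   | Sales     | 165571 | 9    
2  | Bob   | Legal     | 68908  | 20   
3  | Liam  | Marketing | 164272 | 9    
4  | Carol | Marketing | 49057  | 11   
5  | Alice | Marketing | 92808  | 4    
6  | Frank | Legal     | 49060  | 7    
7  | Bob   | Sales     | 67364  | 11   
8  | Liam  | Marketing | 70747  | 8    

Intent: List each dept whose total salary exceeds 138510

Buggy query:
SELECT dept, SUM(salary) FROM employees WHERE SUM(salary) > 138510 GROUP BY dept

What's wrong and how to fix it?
Bug: SUM(salary) is an aggregate, but WHERE filters rows before aggregation

Fix: Move the aggregate condition to a HAVING clause

Corrected query:
SELECT dept, SUM(salary) FROM employees GROUP BY dept HAVING SUM(salary) > 138510

Result:
dept      | SUM(salary)
----------+------------
Marketing | 376884     
Sales     | 232935     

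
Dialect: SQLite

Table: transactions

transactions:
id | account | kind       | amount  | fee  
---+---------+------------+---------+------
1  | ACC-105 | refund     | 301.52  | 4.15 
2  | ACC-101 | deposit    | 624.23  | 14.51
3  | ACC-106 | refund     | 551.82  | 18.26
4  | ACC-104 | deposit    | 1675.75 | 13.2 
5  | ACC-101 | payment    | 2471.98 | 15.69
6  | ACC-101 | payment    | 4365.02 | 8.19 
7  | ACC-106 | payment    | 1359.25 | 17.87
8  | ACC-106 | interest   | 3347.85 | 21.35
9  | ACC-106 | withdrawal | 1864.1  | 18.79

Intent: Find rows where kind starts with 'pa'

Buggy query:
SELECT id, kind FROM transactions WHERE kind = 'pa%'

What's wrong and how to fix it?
Bug: '=' compares the literal string including the % character; pattern matching needs LIKE

Fix: Use LIKE for wildcard pattern matching

Corrected query:
SELECT id, kind FROM transactions WHERE kind LIKE 'pa%'

Result:
id | kind   
---+--------
5  | payment
6  | payment
7  | payment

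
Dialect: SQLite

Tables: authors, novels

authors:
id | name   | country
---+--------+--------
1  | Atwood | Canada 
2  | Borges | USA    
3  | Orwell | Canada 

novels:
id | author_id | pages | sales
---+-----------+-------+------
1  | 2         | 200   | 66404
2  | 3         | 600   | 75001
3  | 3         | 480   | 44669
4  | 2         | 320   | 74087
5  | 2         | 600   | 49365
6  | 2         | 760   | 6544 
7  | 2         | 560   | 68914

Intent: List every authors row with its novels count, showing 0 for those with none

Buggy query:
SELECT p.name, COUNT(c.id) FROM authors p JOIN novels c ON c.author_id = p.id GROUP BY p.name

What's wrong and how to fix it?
Bug: INNER JOIN drops authors rows that have no matching novels rows

Fix: Use LEFT JOIN so parents without children still appear (COUNT(c.id) gives 0)

Corrected query:
SELECT p.name, COUNT(c.id) FROM authors p LEFT JOIN novels c ON c.author_id = p.id GROUP BY p.name

Result:
name   | COUNT(c.id)
-------+------------
Atwood | 0          
Borges | 5          
Orwell | 2          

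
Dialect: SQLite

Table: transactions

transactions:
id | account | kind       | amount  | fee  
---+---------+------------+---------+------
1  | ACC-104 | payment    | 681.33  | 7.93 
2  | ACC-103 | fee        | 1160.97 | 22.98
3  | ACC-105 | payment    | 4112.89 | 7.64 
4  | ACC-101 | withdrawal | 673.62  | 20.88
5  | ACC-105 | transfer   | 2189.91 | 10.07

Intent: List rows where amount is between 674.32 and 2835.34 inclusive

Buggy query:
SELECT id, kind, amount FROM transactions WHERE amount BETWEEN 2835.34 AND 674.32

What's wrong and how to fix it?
Bug: The bounds are reversed; BETWEEN a AND b requires a <= b to match anything

Fix: Write BETWEEN 674.32 AND 2835.34

Corrected query:
SELECT id, kind, amount FROM transactions WHERE amount BETWEEN 674.32 AND 2835.34

Result:
id | kind     | amount 
---+----------+--------
1  | payment  | 681.33 
2  | fee      | 1160.97
5  | transfer | 2189.91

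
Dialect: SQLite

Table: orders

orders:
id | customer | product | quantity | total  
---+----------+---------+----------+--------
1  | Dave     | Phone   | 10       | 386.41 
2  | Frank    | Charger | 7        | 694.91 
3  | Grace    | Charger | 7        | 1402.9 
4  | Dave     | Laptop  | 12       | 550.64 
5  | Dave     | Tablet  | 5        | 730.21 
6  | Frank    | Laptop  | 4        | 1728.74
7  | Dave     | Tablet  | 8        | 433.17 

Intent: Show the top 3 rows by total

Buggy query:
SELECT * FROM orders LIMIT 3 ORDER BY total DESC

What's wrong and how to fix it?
Bug: LIMIT must come after ORDER BY

Fix: Sort with ORDER BY, then apply LIMIT

Corrected query:
SELECT * FROM orders ORDER BY total DESC LIMIT 3

Result:
id | customer | product | quantity | total  
---+----------+---------+----------+--------
6  | Frank    | Laptop  | 4        | 1728.74
3  | Grace    | Charger | 7        | 1402.9 
5  | Dave     | Tablet  | 5        | 730.21 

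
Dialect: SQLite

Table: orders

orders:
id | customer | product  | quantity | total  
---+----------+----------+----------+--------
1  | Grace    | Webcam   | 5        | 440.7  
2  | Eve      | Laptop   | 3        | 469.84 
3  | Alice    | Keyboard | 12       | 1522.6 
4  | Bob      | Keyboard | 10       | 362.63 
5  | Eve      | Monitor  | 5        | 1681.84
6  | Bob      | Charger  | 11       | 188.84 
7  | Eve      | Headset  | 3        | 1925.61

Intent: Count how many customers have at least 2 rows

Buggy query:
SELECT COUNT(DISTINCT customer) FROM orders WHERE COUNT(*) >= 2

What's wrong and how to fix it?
Bug: COUNT(*) cannot appear in WHERE; the per-group count doesn't exist yet

Fix: Use a subquery that GROUPs and filters with HAVING, then count its rows

Corrected query:
SELECT COUNT(*) FROM (SELECT customer FROM orders GROUP BY customer HAVING COUNT(*) >= 2)

Result:
COUNT(*)
--------
2       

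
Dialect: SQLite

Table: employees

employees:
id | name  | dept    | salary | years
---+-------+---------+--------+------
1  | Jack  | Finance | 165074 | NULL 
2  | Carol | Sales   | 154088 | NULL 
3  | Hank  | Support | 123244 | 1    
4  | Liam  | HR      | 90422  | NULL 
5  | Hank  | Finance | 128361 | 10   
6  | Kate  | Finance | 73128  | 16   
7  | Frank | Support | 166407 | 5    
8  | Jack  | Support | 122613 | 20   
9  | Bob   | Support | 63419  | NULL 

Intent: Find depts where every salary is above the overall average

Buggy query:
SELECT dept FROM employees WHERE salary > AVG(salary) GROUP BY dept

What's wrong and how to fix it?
Bug: WHERE evaluates per row before aggregation, so AVG() is unavailable

Fix: Use a subquery for AVG and a HAVING MIN(...) filter so the condition holds for every row in the group

Corrected query:
SELECT dept FROM employees GROUP BY dept HAVING MIN(salary) > (SELECT AVG(salary) FROM employees)

Result:
dept 
-----
Sales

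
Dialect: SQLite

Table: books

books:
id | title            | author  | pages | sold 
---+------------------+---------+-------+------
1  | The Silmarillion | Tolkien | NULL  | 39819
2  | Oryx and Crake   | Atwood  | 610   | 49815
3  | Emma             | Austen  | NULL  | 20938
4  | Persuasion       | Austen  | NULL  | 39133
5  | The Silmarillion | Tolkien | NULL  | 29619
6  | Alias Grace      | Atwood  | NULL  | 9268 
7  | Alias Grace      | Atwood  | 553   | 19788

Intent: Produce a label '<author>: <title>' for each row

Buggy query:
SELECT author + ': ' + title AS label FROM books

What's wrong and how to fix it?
Bug: '+' is numeric addition; on text columns SQLite converts them to 0 instead of concatenating

Fix: Use the || operator for string concatenation

Corrected query:
SELECT author || ': ' || title AS label FROM books

Result:
label                    
-------------------------
Tolkien: The Silmarillion
Atwood: Oryx and Crake   
Austen: Emma             
Austen: Persuasion       
Tolkien: The Silmarillion
Atwood: Alias Grace      
Atwood: Alias Grace      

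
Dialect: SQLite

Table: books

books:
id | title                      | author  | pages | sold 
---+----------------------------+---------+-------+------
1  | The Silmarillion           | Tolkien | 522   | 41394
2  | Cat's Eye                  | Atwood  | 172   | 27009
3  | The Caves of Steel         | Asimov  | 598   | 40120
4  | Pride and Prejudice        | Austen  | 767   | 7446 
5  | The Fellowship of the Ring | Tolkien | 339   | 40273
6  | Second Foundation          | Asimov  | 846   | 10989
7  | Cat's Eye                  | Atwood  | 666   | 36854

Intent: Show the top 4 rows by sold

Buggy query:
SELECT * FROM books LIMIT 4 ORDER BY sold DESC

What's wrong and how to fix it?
Bug: ORDER BY cannot follow LIMIT; LIMIT is the final clause

Fix: Sort with ORDER BY, then apply LIMIT

Corrected query:
SELECT * FROM books ORDER BY sold DESC LIMIT 4

Result:
id | title                      | author  | pages | sold 
---+----------------------------+---------+-------+------
1  | The Silmarillion           | Tolkien | 522   | 41394
5  | The Fellowship of the Ring | Tolkien | 339   | 40273
3  | The Caves of Steel         | Asimov  | 598   | 40120
7  | Cat's Eye                  | Atwood  | 666   | 36854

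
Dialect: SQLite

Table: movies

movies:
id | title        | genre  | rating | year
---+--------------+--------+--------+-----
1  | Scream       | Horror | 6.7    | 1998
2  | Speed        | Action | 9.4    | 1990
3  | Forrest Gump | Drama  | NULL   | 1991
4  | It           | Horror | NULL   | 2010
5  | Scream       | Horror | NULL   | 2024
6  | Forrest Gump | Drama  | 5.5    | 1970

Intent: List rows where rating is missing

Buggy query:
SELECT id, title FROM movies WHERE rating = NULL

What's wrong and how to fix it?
Bug: '= NULL' is always unknown in SQL three-valued logic, so no rows match

Fix: Replace '= NULL' with 'IS NULL'

Corrected query:
SELECT id, title FROM movies WHERE rating IS NULL

Result:
id | title       
---+-------------
3  | Forrest Gump
4  | It          
5  | Scream      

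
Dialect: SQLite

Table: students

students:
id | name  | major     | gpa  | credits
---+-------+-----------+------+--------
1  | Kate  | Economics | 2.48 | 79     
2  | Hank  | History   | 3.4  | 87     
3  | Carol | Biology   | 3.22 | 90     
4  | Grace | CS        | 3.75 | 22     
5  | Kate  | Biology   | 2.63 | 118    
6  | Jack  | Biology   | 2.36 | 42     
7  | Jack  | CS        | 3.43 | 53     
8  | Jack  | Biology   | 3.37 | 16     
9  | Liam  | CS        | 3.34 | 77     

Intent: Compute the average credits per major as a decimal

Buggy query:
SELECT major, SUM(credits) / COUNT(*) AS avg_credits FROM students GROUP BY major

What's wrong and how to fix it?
Bug: Both operands are integers, so '/' performs integer division and truncates

Fix: Multiply by 1.0 (or CAST to REAL) to force floating-point division

Corrected query:
SELECT major, SUM(credits) * 1.0 / COUNT(*) AS avg_credits FROM students GROUP BY major

Result:
major     | avg_credits
----------+------------
Biology   | 66.5       
CS        | 50.666667  
Economics | 79         
History   | 87         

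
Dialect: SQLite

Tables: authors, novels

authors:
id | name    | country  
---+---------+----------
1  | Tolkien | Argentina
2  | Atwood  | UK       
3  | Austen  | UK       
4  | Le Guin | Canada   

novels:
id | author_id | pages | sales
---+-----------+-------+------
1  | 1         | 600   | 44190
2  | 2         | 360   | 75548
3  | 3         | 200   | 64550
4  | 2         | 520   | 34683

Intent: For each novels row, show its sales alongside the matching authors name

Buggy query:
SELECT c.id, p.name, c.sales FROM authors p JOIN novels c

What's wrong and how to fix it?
Bug: JOIN with no ON clause produces a cartesian product; every novels row pairs with every authors row

Fix: Specify the join condition linking the foreign key to the parent id

Corrected query:
SELECT c.id, p.name, c.sales FROM authors p JOIN novels c ON c.author_id = p.id

Result:
id | name    | sales
---+---------+------
1  | Tolkien | 44190
2  | Atwood  | 75548
3  | Austen  | 64550
4  | Atwood  | 34683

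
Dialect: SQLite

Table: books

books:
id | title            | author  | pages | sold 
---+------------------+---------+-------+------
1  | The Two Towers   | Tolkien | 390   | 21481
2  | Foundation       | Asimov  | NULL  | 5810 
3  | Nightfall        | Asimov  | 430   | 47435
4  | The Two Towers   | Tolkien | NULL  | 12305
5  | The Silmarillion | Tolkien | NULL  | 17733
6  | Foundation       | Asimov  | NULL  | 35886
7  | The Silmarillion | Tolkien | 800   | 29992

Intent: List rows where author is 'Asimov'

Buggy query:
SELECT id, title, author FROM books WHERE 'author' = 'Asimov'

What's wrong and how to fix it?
Bug: 'author' in single quotes is a string literal, not the column; the comparison is literal-vs-literal and never true

Fix: Remove the quotes around the column name (or use double quotes for an identifier)

Corrected query:
SELECT id, title, author FROM books WHERE author = 'Asimov'

Result:
id | title      | author
---+------------+-------
2  | Foundation | Asimov
3  | Nightfall  | Asimov
6  | Foundation | Asimov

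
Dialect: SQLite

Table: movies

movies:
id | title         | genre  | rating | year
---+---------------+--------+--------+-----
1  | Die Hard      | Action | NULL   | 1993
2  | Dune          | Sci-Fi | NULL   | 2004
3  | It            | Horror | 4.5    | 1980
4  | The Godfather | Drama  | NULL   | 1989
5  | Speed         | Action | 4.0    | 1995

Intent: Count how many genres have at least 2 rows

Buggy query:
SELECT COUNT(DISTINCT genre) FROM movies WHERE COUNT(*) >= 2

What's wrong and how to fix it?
Bug: COUNT(*) cannot appear in WHERE; the per-group count doesn't exist yet

Fix: Use a subquery that GROUPs and filters with HAVING, then count its rows

Corrected query:
SELECT COUNT(*) FROM (SELECT genre FROM movies GROUP BY genre HAVING COUNT(*) >= 2)

Result:
COUNT(*)
--------
1       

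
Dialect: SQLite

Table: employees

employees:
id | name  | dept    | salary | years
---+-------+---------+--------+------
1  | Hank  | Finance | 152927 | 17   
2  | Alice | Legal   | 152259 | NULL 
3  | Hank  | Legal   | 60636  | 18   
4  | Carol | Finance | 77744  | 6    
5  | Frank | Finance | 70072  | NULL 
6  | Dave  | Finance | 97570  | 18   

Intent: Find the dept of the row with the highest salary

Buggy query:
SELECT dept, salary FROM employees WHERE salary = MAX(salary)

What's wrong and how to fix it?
Bug: MAX(salary) is an aggregate and cannot be used directly in WHERE

Fix: Use a subquery: WHERE salary = (SELECT MAX(salary) FROM employees)

Corrected query:
SELECT dept, salary FROM employees WHERE salary = (SELECT MAX(salary) FROM employees)

Result:
dept    | salary
--------+-------
Finance | 152927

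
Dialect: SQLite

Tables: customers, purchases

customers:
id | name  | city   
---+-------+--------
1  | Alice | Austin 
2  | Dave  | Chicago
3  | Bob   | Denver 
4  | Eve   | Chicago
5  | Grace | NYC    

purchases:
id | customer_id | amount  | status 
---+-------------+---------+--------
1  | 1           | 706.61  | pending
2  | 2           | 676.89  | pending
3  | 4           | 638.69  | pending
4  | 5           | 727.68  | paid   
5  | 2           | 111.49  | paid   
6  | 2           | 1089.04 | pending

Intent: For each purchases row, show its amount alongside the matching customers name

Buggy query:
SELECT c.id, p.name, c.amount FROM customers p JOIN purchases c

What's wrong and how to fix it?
Bug: JOIN with no ON clause produces a cartesian product; every purchases row pairs with every customers row

Fix: Specify the join condition linking the foreign key to the parent id

Corrected query:
SELECT c.id, p.name, c.amount FROM customers p JOIN purchases c ON c.customer_id = p.id

Result:
id | name  | amount 
---+-------+--------
1  | Alice | 706.61 
2  | Dave  | 676.89 
3  | Eve   | 638.69 
4  | Grace | 727.68 
5  | Dave  | 111.49 
6  | Dave  | 1089.04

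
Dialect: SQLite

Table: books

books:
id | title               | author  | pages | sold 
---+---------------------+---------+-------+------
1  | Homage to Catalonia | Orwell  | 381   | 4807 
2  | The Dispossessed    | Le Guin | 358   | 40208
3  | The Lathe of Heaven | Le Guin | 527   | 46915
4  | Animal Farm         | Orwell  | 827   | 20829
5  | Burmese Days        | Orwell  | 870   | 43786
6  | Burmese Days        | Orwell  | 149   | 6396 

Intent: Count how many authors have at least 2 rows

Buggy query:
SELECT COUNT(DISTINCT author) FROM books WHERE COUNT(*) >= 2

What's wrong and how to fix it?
Bug: WHERE filters individual rows, not groups, so a group-level COUNT is invalid there

Fix: Group first with HAVING COUNT(*) >= 2, then COUNT the resulting groups

Corrected query:
SELECT COUNT(*) FROM (SELECT author FROM books GROUP BY author HAVING COUNT(*) >= 2)

Result:
COUNT(*)
--------
2       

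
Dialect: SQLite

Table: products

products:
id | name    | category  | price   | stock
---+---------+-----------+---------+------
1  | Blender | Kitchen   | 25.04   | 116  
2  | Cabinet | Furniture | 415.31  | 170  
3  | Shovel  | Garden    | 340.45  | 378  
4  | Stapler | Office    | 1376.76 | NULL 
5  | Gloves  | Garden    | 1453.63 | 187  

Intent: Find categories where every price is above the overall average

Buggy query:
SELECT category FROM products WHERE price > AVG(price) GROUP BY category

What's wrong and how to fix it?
Bug: AVG() is an aggregate; it can't sit directly in WHERE

Fix: Compute the overall average in a scalar subquery and compare each group's MIN against it in HAVING

Corrected query:
SELECT category FROM products GROUP BY category HAVING MIN(price) > (SELECT AVG(price) FROM products)

Result:
category
--------
Office  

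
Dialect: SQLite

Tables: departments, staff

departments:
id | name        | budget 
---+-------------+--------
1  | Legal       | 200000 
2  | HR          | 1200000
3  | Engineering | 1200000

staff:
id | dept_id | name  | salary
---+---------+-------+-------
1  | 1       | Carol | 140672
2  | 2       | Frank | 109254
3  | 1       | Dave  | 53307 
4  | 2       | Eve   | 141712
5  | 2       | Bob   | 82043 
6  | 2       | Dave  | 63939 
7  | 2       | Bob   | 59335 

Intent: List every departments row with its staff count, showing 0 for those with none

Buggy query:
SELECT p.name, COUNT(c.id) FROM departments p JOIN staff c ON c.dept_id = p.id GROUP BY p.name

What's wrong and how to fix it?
Bug: INNER JOIN drops departments rows that have no matching staff rows

Fix: Switch to LEFT JOIN to retain unmatched parent rows

Corrected query:
SELECT p.name, COUNT(c.id) FROM departments p LEFT JOIN staff c ON c.dept_id = p.id GROUP BY p.name

Result:
name        | COUNT(c.id)
------------+------------
Engineering | 0          
HR          | 5          
Legal       | 2          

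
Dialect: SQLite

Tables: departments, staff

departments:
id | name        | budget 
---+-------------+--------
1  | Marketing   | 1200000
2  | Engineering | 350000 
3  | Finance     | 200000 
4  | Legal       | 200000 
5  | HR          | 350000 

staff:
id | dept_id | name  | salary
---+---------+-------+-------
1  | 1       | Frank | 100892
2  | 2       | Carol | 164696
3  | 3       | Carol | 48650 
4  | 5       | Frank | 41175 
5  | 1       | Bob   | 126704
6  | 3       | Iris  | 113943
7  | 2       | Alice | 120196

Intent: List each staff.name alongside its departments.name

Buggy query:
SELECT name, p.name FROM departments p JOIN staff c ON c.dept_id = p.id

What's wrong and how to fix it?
Bug: 'name' exists in both joined tables, so the database can't tell which one is meant

Fix: Prefix ambiguous columns with the table alias

Corrected query:
SELECT c.name, p.name FROM departments p JOIN staff c ON c.dept_id = p.id

Result:
name  | name       
------+------------
Frank | Marketing  
Carol | Engineering
Carol | Finance    
Frank | HR         
Bob   | Marketing  
Iris  | Finance    
Alice | Engineering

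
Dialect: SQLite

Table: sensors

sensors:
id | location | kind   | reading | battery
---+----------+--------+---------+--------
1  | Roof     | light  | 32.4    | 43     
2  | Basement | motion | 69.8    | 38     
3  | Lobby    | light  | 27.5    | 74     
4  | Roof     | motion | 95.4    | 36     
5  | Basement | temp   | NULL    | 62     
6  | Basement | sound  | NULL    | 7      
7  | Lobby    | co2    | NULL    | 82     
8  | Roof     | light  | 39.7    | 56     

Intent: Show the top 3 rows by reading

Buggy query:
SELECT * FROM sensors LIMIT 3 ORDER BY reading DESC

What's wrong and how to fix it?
Bug: ORDER BY cannot follow LIMIT; LIMIT is the final clause

Fix: Swap the clauses: ORDER BY first, then LIMIT

Corrected query:
SELECT * FROM sensors ORDER BY reading DESC LIMIT 3

Result:
id | location | kind   | reading | battery
---+----------+--------+---------+--------
4  | Roof     | motion | 95.4    | 36     
2  | Basement | motion | 69.8    | 38     
8  | Roof     | light  | 39.7    | 56     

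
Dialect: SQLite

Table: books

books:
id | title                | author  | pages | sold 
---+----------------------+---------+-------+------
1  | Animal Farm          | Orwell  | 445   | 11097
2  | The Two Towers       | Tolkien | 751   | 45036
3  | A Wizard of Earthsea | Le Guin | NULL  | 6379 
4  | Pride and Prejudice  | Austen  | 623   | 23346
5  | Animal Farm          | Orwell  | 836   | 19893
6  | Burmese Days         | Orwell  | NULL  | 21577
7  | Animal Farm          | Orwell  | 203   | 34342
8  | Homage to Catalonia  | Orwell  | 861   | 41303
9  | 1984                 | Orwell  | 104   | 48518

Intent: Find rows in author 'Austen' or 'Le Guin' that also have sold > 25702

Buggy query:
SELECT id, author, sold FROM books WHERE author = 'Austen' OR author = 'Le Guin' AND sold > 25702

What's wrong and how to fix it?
Bug: AND binds tighter than OR, so this parses as author = 'Austen' OR (author = 'Le Guin' AND sold > 25702)

Fix: Group the OR with parentheses (or use IN), then AND the threshold

Corrected query:
SELECT id, author, sold FROM books WHERE (author = 'Austen' OR author = 'Le Guin') AND sold > 25702

Result:
(no rows)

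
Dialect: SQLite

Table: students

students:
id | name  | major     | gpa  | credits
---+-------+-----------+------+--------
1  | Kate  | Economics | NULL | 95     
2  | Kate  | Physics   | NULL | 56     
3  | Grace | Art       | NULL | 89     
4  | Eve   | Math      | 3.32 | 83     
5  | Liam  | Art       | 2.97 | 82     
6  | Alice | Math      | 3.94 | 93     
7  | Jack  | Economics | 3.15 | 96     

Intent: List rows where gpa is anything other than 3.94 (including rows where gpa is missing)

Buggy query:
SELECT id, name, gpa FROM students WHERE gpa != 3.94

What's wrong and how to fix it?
Bug: Inequality against NULL is unknown, not true; rows with NULL are dropped

Fix: Handle NULL separately with IS NULL alongside the inequality

Corrected query:
SELECT id, name, gpa FROM students WHERE gpa != 3.94 OR gpa IS NULL

Result:
id | name  | gpa 
---+-------+-----
1  | Kate  | NULL
2  | Kate  | NULL
3  | Grace | NULL
4  | Eve   | 3.32
5  | Liam  | 2.97
7  | Jack  | 3.15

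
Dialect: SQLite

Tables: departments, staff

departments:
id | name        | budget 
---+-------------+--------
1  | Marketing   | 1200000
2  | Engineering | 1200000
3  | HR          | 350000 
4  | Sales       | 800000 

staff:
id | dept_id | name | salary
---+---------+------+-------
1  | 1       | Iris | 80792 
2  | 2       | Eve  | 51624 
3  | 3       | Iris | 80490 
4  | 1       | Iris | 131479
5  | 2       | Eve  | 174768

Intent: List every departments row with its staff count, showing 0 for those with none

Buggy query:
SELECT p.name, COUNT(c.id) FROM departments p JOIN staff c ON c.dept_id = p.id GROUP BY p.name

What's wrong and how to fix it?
Bug: An inner join excludes parents with zero children

Fix: Switch to LEFT JOIN to retain unmatched parent rows

Corrected query:
SELECT p.name, COUNT(c.id) FROM departments p LEFT JOIN staff c ON c.dept_id = p.id GROUP BY p.name

Result:
name        | COUNT(c.id)
------------+------------
Engineering | 2          
HR          | 1          
Marketing   | 2          
Sales       | 0          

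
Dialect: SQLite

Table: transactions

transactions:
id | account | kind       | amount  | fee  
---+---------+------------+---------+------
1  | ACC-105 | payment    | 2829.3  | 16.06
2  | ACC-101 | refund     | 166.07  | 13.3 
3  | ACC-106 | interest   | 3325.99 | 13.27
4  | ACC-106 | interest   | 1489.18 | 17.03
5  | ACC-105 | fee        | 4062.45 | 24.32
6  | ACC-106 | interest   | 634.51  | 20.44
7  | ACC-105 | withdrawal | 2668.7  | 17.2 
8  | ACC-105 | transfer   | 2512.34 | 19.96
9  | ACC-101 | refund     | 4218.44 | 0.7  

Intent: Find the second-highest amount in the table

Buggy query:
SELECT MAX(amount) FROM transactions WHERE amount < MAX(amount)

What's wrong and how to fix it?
Bug: MAX(amount) on the right of the comparison is an aggregate-in-WHERE error

Fix: Compute the overall MAX in a subquery, then take MAX of rows below it

Corrected query:
SELECT MAX(amount) FROM transactions WHERE amount < (SELECT MAX(amount) FROM transactions)

Result:
MAX(amount)
-----------
4062.45    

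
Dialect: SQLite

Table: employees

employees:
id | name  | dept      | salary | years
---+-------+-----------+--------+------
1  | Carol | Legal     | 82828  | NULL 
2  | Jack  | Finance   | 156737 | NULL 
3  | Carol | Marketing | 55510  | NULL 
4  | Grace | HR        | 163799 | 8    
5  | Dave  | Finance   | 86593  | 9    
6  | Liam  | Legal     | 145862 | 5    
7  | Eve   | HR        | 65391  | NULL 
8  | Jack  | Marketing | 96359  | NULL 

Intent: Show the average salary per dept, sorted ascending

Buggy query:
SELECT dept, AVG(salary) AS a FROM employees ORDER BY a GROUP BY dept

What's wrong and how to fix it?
Bug: GROUP BY must precede ORDER BY

Fix: Reorder: SELECT … FROM … GROUP BY … ORDER BY …

Corrected query:
SELECT dept, AVG(salary) AS a FROM employees GROUP BY dept ORDER BY a

Result:
dept      | a      
----------+--------
Marketing | 75934.5
Legal     | 114345 
HR        | 114595 
Finance   | 121665 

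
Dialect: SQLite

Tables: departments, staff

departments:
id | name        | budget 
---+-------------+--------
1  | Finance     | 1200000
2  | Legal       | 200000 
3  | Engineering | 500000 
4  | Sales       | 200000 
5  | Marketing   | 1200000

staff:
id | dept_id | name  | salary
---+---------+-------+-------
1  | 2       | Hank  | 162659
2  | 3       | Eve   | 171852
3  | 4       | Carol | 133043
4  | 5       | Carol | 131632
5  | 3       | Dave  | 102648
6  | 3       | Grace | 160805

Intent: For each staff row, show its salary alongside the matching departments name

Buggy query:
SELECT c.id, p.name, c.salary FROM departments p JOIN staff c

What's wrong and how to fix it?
Bug: Missing join condition: each staff row is matched to all departments rows instead of just its own

Fix: Specify the join condition linking the foreign key to the parent id

Corrected query:
SELECT c.id, p.name, c.salary FROM departments p JOIN staff c ON c.dept_id = p.id

Result:
id | name        | salary
---+-------------+-------
1  | Legal       | 162659
2  | Engineering | 171852
3  | Sales       | 133043
4  | Marketing   | 131632
5  | Engineering | 102648
6  | Engineering | 160805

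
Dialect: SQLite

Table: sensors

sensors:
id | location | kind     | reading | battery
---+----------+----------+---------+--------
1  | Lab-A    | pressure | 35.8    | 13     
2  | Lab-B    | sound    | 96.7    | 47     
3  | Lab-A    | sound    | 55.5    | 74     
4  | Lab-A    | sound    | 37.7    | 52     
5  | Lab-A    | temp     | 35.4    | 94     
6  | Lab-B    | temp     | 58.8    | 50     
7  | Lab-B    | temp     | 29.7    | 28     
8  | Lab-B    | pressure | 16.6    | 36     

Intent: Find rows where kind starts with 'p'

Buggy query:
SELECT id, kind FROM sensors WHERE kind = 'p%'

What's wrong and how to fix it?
Bug: '=' compares the literal string including the % character; pattern matching needs LIKE

Fix: Replace '=' with LIKE so 'p%' is treated as a pattern

Corrected query:
SELECT id, kind FROM sensors WHERE kind LIKE 'p%'

Result:
id | kind    
---+---------
1  | pressure
8  | pressure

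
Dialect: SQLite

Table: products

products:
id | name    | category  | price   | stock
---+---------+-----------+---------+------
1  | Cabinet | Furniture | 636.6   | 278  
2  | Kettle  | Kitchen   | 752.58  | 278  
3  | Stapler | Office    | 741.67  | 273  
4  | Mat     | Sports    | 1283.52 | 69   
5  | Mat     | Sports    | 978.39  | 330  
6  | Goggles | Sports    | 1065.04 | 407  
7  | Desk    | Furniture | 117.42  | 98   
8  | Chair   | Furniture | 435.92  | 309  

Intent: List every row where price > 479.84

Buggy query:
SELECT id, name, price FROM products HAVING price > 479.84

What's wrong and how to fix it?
Bug: This is a non-aggregate query (no GROUP BY, no aggregates), so in SQLite the HAVING clause is invalid here; a row-level condition belongs in WHERE

Fix: Replace HAVING with WHERE since the condition applies to individual rows

Corrected query:
SELECT id, name, price FROM products WHERE price > 479.84

Result:
id | name    | price  
---+---------+--------
1  | Cabinet | 636.6  
2  | Kettle  | 752.58 
3  | Stapler | 741.67 
4  | Mat     | 1283.52
5  | Mat     | 978.39 
6  | Goggles | 1065.04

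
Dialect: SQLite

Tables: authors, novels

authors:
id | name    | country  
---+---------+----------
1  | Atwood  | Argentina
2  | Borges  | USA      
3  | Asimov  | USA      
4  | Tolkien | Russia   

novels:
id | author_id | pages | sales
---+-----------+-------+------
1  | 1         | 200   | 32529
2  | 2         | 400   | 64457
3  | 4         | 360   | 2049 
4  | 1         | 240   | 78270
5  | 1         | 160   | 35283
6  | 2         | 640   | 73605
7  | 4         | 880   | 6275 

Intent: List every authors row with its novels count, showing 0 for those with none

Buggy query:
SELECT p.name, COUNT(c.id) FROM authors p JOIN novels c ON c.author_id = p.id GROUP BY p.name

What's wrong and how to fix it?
Bug: INNER JOIN drops authors rows that have no matching novels rows

Fix: Use LEFT JOIN so parents without children still appear (COUNT(c.id) gives 0)

Corrected query:
SELECT p.name, COUNT(c.id) FROM authors p LEFT JOIN novels c ON c.author_id = p.id GROUP BY p.name

Result:
name    | COUNT(c.id)
--------+------------
Asimov  | 0          
Atwood  | 3          
Borges  | 2          
Tolkien | 2          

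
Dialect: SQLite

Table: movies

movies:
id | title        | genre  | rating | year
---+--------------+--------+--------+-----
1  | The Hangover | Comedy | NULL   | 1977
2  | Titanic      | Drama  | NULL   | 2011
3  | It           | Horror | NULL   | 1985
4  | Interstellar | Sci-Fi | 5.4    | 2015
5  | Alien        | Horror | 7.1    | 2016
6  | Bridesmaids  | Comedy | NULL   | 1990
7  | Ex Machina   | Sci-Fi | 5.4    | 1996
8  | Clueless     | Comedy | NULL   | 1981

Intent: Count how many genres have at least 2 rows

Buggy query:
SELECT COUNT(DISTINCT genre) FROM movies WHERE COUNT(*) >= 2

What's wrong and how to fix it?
Bug: WHERE filters individual rows, not groups, so a group-level COUNT is invalid there

Fix: Use a subquery that GROUPs and filters with HAVING, then count its rows

Corrected query:
SELECT COUNT(*) FROM (SELECT genre FROM movies GROUP BY genre HAVING COUNT(*) >= 2)

Result:
COUNT(*)
--------
3       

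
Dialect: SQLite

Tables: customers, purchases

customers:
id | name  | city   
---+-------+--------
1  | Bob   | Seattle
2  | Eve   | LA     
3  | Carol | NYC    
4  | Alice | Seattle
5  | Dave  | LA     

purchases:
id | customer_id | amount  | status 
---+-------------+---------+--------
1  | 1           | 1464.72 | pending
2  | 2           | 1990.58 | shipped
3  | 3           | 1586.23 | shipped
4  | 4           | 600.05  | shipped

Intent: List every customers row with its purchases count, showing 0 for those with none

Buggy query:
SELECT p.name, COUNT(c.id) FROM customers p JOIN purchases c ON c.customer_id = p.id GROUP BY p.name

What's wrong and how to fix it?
Bug: INNER JOIN drops customers rows that have no matching purchases rows

Fix: Use LEFT JOIN so parents without children still appear (COUNT(c.id) gives 0)

Corrected query:
SELECT p.name, COUNT(c.id) FROM customers p LEFT JOIN purchases c ON c.customer_id = p.id GROUP BY p.name

Result:
name  | COUNT(c.id)
------+------------
Alice | 1          
Bob   | 1          
Carol | 1          
Dave  | 0          
Eve   | 1          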